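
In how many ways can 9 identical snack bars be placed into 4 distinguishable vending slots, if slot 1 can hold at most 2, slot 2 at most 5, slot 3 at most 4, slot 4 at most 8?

85

Without the upper bounds there are C(12,3) = 220 ways to split 9 among 4 vending slots.
Subtract solutions that violate a single cap (substitute x_i' = x_i − (cap_i+1)): x_1 ≥ 3 gives C(9,3) = 84; x_2 ≥ 6 gives C(6,3) = 20; x_3 ≥ 5 gives C(7,3) = 35; x_4 ≥ 9 gives C(3,3) = 1. Together 140.
Add back pairs where two caps are both exceeded: 1 + 4 + 0 + 0 + 0 + 0 = 5.
By inclusion–exclusion the count is 220 − 140 + 5 = 85.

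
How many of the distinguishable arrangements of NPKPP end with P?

Fix P in the last position and arrange the remaining 4 letters.
Those 4 letters have P appearing twice, giving (4)!/(2!) = 12.

12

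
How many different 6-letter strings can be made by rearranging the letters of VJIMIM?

The 6 letters of VJIMIM have repeats: I appearing twice and M appearing twice.
The number of distinct arrangements is 6!/(2!·2!) = 720/4 = 180.

180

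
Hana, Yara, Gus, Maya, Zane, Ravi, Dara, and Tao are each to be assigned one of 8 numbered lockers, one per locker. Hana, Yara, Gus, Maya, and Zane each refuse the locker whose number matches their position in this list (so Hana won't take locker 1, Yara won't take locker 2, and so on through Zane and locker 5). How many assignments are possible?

21234

Let Aᵢ (for 1 ≤ i ≤ 5) be the placements that put person i in their forbidden locker. Any j of these fix j positions, leaving (8−j)! ways to fill the rest, and there are C(5,j) ways to pick which j.
By inclusion–exclusion, the number of valid placements is Σ_{j=0}^{5} (−1)^j C(5,j)·(8−j)!.
Computing: 40320 − 25200 + 7200 − 1200 + 120 − 6 = 21234.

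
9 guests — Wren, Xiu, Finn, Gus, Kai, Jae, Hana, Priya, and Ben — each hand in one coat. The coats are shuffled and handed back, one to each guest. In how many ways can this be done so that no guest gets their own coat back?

Let Aᵢ be the assignments in which guest i gets their own coat. We want the size of the complement of A₁∪…∪A_9.
By inclusion–exclusion this is Σ_{j=0}^{9} (−1)^j C(9,j)·(9−j)!.
Computing: 362880 − 362880 + 181440 − 60480 + 15120 − 3024 + 504 − 72 + 9 − 1 = 133496.

133496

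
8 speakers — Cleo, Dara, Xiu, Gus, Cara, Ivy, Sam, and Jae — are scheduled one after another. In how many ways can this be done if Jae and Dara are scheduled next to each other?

10080

Place the 6 others and the Jae-Dara pair as 7 objects in a line; the pair has 2 internal arrangements.
That gives 2 × 7! = 2 × 5040 = 10080.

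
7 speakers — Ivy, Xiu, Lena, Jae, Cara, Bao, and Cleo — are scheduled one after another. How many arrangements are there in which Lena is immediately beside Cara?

1440

Glue Lena and Cara into one block (2 internal orders), leaving 6 units to arrange in a row.
So the count is 2·(6)! = 1440.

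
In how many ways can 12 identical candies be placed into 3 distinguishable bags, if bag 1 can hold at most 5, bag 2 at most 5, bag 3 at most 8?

By stars and bars, unrestricted non-negative solutions to x_1+…+x_3 = 12 number C(12+2,2) = 91.
Subtract solutions that violate a single cap (substitute x_i' = x_i − (cap_i+1)): x_1 ≥ 6 gives C(8,2) = 28; x_2 ≥ 6 gives C(8,2) = 28; x_3 ≥ 9 gives C(5,2) = 10. Together 66.
Add back pairs where two caps are both exceeded: 1 + 0 + 0 = 1.
By inclusion–exclusion the count is 91 − 66 + 1 = 26.

26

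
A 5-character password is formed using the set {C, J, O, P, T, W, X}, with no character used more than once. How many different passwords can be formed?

2520

This is a permutation of 5 out of 7: P(7,5) = 7!/2!.
That product is 7 × 6 × 5 × 4 × 3 = 2520.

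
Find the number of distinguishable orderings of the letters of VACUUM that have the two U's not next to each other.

240

Total arrangements of VACUUM: 6!/(2!) = 360.
If the two U's are adjacent, glue them into one block, leaving 5 items to arrange: (5)! = 120 ways.
Subtracting, 360 − 120 = 240 arrangements keep the U's apart.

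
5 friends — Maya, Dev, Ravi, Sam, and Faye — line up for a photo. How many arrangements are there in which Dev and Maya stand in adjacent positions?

48

Place the 3 others and the Dev-Maya pair as 4 objects in a line; the pair has 2 internal arrangements.
That gives 2 × 4! = 2 × 24 = 48.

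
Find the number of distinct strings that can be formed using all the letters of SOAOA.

30

Letter multiplicities in SOAOA: A×2, O×2, S×1.
Dividing 5! = 120 by 2!·2! = 4 for the repeated letters gives 30.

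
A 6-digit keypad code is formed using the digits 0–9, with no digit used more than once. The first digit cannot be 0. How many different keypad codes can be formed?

The first digit has 10−1 = 9 choices (anything except 0).
The remaining 5 digits are filled from the other 9 symbols without repetition: 9 × 8 × 7 × 6 × 5 = 15120.
Total: 9 × 15120 = 136080.

136080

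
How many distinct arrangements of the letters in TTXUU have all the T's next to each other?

Treat the 2 copies of T as a single block. The multiset to arrange is then {TT, U, U, X}, 4 items in all.
That gives (4)!/(2!) = 12 arrangements.

12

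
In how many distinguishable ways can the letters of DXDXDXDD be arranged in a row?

56

The 8 letters of DXDXDXDD have repeats: D appearing 5 times and X appearing 3 times.
The number of distinct arrangements is 8!/(5!·3!) = 40320/720 = 56.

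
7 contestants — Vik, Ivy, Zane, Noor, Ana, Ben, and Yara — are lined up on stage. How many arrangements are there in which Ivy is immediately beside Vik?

1440

Place the 5 others and the Ivy-Vik pair as 6 objects in a line; the pair has 2 internal arrangements.
That gives 2 × 6! = 2 × 720 = 1440.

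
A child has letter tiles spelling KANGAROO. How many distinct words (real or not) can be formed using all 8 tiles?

10080

Letter multiplicities in KANGAROO: A×2, G×1, K×1, N×1, O×2, R×1.
The number of distinct arrangements is 8!/(2!·2!) = 40320/4 = 10080.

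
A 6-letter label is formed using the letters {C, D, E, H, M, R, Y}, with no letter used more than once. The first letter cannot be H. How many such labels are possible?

The first letter has 7−1 = 6 choices (anything except H).
The remaining 5 letters are filled from the other 6 symbols without repetition: 6 × 5 × 4 × 3 × 2 = 720.
Total: 6 × 720 = 4320.

4320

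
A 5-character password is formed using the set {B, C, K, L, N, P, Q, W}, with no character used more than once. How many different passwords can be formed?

6720

With no repetition, fill the 5 characters in order: 8 choices, then 7, down to 4.
That product is 8 × 7 × 6 × 5 × 4 = 6720.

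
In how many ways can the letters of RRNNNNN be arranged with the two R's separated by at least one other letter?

Total arrangements of RRNNNNN: 7!/(5!·2!) = 21.
If the two R's are adjacent, glue them into one block, leaving 6 items to arrange: (6)!/(5!) = 6 ways.
Hence 21 − 6 = 15.

15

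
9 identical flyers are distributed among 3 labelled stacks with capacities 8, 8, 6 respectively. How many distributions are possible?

47

Without the upper bounds there are C(11,2) = 55 ways to split 9 among 3 stacks.
Subtract solutions that violate a single cap (substitute x_i' = x_i − (cap_i+1)): x_1 ≥ 9 gives C(2,2) = 1; x_2 ≥ 9 gives C(2,2) = 1; x_3 ≥ 7 gives C(4,2) = 6. Together 8.
No two caps can be exceeded simultaneously, so the pair terms are all 0.
By inclusion–exclusion the count is 55 − 8 + 0 = 47.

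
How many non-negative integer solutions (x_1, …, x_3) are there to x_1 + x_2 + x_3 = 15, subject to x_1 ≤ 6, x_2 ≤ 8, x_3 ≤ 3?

6

By stars and bars, unrestricted non-negative solutions to x_1+…+x_3 = 15 number C(15+2,2) = 136.
Subtract solutions that violate a single cap (substitute x_i' = x_i − (cap_i+1)): x_1 ≥ 7 gives C(10,2) = 45; x_2 ≥ 9 gives C(8,2) = 28; x_3 ≥ 4 gives C(13,2) = 78. Together 151.
Add back pairs where two caps are both exceeded: 0 + 15 + 6 = 21.
By inclusion–exclusion the count is 136 − 151 + 21 = 6.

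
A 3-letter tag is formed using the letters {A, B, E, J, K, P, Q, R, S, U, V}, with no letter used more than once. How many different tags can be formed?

This is a permutation of 3 out of 11: P(11,3) = 11!/8!.
That product is 11 × 10 × 9 = 990.

990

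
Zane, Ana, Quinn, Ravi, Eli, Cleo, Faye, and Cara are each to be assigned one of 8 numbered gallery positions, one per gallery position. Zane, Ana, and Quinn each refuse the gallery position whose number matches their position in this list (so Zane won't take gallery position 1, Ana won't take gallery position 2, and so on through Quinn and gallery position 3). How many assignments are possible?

27240

Let Aᵢ (for i ∈ {1, 2, 3}) be the placements that put person i in their forbidden gallery position. Any j of these fix j positions, leaving (8−j)! ways to fill the rest, and there are C(3,j) ways to pick which j.
By inclusion–exclusion, the number of valid placements is Σ_{j=0}^{3} (−1)^j C(3,j)·(8−j)!.
Computing: 40320 − 15120 + 2160 − 120 = 27240.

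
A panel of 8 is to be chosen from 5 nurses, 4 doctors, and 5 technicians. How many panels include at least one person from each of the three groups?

2940

With no constraint there are C(14,8) = 3003 possible selections.
Subtract selections that omit an entire group: no nurses → C(9,8) = 9; no doctors → C(10,8) = 45; no technicians → C(9,8) = 9.
Add back selections omitting two groups (i.e. drawn from a single group): C(5,8) + C(4,8) + C(5,8) = 0.
By inclusion–exclusion: 3003 − 63 + 0 = 2940.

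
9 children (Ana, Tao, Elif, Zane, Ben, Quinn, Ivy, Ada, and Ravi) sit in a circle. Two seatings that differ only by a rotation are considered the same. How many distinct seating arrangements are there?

Fix one person's seat to break rotational symmetry; the remaining 8 people can be arranged in (8)! = 40320 ways.

40320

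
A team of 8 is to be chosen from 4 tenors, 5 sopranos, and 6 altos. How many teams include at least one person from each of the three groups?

With no constraint there are C(15,8) = 6435 possible selections.
Selections missing a whole group: no tenors → C(11,8) = 165; no sopranos → C(10,8) = 45; no altos → C(9,8) = 9.
Add back selections omitting two groups (i.e. drawn from a single group): C(4,8) + C(5,8) + C(6,8) = 0.
By inclusion–exclusion: 6435 − 219 + 0 = 6216.

6216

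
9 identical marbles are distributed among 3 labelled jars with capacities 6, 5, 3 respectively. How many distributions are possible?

18

By stars and bars, unrestricted non-negative solutions to x_1+…+x_3 = 9 number C(9+2,2) = 55.
Subtract solutions that violate a single cap (substitute x_i' = x_i − (cap_i+1)): x_1 ≥ 7 gives C(4,2) = 6; x_2 ≥ 6 gives C(5,2) = 10; x_3 ≥ 4 gives C(7,2) = 21. Together 37.
No two caps can be exceeded simultaneously, so the pair terms are all 0.
By inclusion–exclusion the count is 55 − 37 + 0 = 18.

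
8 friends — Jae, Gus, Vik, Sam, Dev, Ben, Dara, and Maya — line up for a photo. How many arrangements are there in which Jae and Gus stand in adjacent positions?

Glue Jae and Gus into one block (2 internal orders), leaving 7 units to arrange in a row.
So the count is 2·(7)! = 10080.

10080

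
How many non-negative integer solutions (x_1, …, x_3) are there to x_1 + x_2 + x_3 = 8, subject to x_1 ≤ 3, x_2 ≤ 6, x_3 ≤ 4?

By stars and bars, unrestricted non-negative solutions to x_1+…+x_3 = 8 number C(8+2,2) = 45.
Subtract solutions that violate a single cap (substitute x_i' = x_i − (cap_i+1)): x_1 ≥ 4 gives C(6,2) = 15; x_2 ≥ 7 gives C(3,2) = 3; x_3 ≥ 5 gives C(5,2) = 10. Together 28.
No two caps can be exceeded simultaneously, so the pair terms are all 0.
By inclusion–exclusion the count is 45 − 28 + 0 = 17.

17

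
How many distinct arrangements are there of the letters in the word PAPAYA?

PAPAYA has 6 letters with A appearing 3 times and P appearing twice.
The number of distinct arrangements is 6!/(3!·2!) = 720/12 = 60.

60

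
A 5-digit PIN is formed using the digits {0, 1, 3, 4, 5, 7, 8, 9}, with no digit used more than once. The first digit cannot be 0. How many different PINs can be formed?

5880

The first digit has 8−1 = 7 choices (anything except 0).
The remaining 4 digits are filled from the other 7 symbols without repetition: 7 × 6 × 5 × 4 = 840.
Total: 7 × 840 = 5880.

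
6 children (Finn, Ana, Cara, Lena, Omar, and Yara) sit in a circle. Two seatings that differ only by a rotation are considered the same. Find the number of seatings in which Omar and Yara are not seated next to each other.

72

All circular seatings of 6 people number (5)! = 120.
Those with Omar next to Yara: fuse the pair into one unit and seat 5 units around a circle — 2·(4)! = 48.
Subtracting, 120 − 48 = 72.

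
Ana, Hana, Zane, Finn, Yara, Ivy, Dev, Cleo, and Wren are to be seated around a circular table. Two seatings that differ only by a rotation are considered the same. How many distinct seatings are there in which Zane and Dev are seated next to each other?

Treat {Zane, Dev} as one unit (2 internal orders) and seat the resulting 8 units around the table: (7)! circular arrangements.
So 2 × (7)! = 2 × 5040 = 10080.

10080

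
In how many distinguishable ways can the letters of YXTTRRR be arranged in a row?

Letter multiplicities in YXTTRRR: R×3, T×2, X×1, Y×1.
The number of distinct arrangements is 7!/(3!·2!) = 5040/12 = 420.

420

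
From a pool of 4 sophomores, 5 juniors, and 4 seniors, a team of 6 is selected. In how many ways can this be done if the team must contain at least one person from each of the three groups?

With no constraint there are C(13,6) = 1716 possible selections.
Subtract selections that omit an entire group: no sophomores → C(9,6) = 84; no juniors → C(8,6) = 28; no seniors → C(9,6) = 84.
Add back selections omitting two groups (i.e. drawn from a single group): C(4,6) + C(5,6) + C(4,6) = 0.
By inclusion–exclusion: 1716 − 196 + 0 = 1520.

1520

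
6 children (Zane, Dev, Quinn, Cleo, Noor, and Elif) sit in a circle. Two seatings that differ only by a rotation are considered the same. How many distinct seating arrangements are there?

Fix one person's seat to break rotational symmetry; the remaining 5 people can be arranged in (5)! = 120 ways.

120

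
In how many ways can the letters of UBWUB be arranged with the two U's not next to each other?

18

There are 5!/(2!·2!) = 30 arrangements of UBWUB in total.
If the two U's are adjacent, glue them into one block, leaving 4 items to arrange: (4)!/(2!) = 12 ways.
Subtracting, 30 − 12 = 18 arrangements keep the U's apart.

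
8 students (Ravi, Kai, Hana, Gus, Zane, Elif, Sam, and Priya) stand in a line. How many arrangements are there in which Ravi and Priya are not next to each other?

30240

There are 8! = 40320 arrangements in all. If Ravi and Priya are adjacent, merging them into one block gives 2·(7)! = 10080 arrangements.
Complementary counting: 40320 − 10080 = 30240.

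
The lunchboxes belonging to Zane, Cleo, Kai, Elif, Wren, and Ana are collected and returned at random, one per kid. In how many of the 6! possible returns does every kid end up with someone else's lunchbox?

Count assignments avoiding every fixed point. For any j of the 6 kids fixed to their own lunchbox, the other 6−j can be arranged in (6−j)! ways.
By inclusion–exclusion this is Σ_{j=0}^{6} (−1)^j C(6,j)·(6−j)!.
Computing: 720 − 720 + 360 − 120 + 30 − 6 + 1 = 265.

265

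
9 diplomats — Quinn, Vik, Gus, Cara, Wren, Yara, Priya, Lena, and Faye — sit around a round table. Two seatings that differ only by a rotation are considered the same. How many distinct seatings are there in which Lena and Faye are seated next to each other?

Treat {Lena, Faye} as one unit (2 internal orders) and seat the resulting 8 units around the table: (7)! circular arrangements.
So 2 × (7)! = 2 × 5040 = 10080.

10080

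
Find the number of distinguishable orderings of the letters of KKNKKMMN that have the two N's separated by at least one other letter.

There are 8!/(4!·2!·2!) = 420 arrangements of KKNKKMMN in total.
Arrangements with the N's together: treat NN as one letter, giving (7)!/(4!·2!) = 105.
Hence 420 − 105 = 315.

315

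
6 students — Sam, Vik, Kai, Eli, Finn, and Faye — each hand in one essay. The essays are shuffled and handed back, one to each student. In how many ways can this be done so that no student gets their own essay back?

Let Aᵢ be the assignments in which student i gets their own essay. We want the size of the complement of A₁∪…∪A_6.
By inclusion–exclusion this is Σ_{j=0}^{6} (−1)^j C(6,j)·(6−j)!.
Computing: 720 − 720 + 360 − 120 + 30 − 6 + 1 = 265.

265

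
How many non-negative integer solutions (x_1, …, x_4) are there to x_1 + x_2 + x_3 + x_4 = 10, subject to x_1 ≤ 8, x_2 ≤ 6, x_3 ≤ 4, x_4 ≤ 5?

Without the upper bounds there are C(13,3) = 286 ways to split 10 among 4 variables.
Subtract solutions that violate a single cap (substitute x_i' = x_i − (cap_i+1)): x_1 ≥ 9 gives C(4,3) = 4; x_2 ≥ 7 gives C(6,3) = 20; x_3 ≥ 5 gives C(8,3) = 56; x_4 ≥ 6 gives C(7,3) = 35. Together 115.
No two caps can be exceeded simultaneously, so the pair terms are all 0.
By inclusion–exclusion the count is 286 − 115 + 0 = 171.

171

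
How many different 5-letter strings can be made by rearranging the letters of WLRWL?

30

Letter multiplicities in WLRWL: L×2, R×1, W×2.
Dividing 5! = 120 by 2!·2! = 4 for the repeated letters gives 30.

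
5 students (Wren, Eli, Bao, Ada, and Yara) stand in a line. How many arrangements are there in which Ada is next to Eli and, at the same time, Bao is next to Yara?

24

Treat {Ada,Eli} as one block (2 orders) and {Bao,Yara} as another (2 orders).
That leaves 3 units to arrange: 2 × 2 × 3! = 4 × 6 = 24.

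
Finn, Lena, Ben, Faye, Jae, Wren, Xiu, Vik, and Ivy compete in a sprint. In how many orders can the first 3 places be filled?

504

There are 9 choices for 1st place, 8 for 2nd, and 7 for 3rd.
That gives 9 × 8 × 7 = 504.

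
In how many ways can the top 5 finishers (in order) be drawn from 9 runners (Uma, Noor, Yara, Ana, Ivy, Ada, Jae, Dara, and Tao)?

15120

There are 9 choices for 1st place, 8 for 2nd, and so on down to 5 for position 5.
That gives 9 × 8 × 7 × 6 × 5 = 15120.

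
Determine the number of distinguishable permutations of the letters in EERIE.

Letter multiplicities in EERIE: E×3, I×1, R×1.
Dividing 5! = 120 by 3! = 6 for the repeated letters gives 20.

20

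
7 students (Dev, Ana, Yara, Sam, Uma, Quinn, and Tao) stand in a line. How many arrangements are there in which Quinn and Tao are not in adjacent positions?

3600

Of the 7! = 5040 arrangements, those with Quinn and Tao adjacent number 2 × 6! = 1440 (treat the pair as a block with 2 internal orders).
So 5040 − 1440 = 3600 arrangements keep them apart.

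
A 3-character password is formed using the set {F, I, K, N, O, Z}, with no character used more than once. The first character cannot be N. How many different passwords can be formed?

The first character has 6−1 = 5 choices (anything except N).
The remaining 2 characters are filled from the other 5 symbols without repetition: 5 × 4 = 20.
Total: 5 × 20 = 100.

100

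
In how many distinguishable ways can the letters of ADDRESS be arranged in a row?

1260

The 7 letters of ADDRESS have repeats: D appearing twice and S appearing twice.
The number of distinct arrangements is 7!/(2!·2!) = 5040/4 = 1260.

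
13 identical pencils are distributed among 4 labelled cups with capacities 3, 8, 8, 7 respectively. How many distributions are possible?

220

Ignoring the caps, the number of non-negative solutions to x_1+…+x_4 = 13 is C(16,3) = 560.
Subtract solutions that violate a single cap (substitute x_i' = x_i − (cap_i+1)): x_1 ≥ 4 gives C(12,3) = 220; x_2 ≥ 9 gives C(7,3) = 35; x_3 ≥ 9 gives C(7,3) = 35; x_4 ≥ 8 gives C(8,3) = 56. Together 346.
Add back pairs where two caps are both exceeded: 1 + 1 + 4 + 0 + 0 + 0 = 6.
By inclusion–exclusion the count is 560 − 346 + 6 = 220.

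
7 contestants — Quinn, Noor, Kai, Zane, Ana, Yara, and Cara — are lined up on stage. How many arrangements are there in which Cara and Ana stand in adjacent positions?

Treat {Cara, Ana} as a single unit. There are 6 units to order, and the pair itself can be ordered 2 ways.
So the count is 2·(6)! = 1440.

1440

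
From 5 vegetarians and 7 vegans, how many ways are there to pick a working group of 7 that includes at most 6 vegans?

Split by how many vegans are chosen (0 through 6).
Sum: C(7,0)·C(5,7) + C(7,1)·C(5,6) + C(7,2)·C(5,5) + C(7,3)·C(5,4) + C(7,4)·C(5,3) + C(7,5)·C(5,2) + C(7,6)·C(5,1) = 0 + 0 + 21 + 175 + 350 + 210 + 35 = 791.

791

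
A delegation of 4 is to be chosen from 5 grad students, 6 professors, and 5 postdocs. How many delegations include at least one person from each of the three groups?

Total 4-person selections from all 16: C(16,4) = 1820.
Subtract selections that omit an entire group: no grad students → C(11,4) = 330; no professors → C(10,4) = 210; no postdocs → C(11,4) = 330.
Add back selections omitting two groups (i.e. drawn from a single group): C(5,4) + C(6,4) + C(5,4) = 25.
By inclusion–exclusion: 1820 − 870 + 25 = 975.

975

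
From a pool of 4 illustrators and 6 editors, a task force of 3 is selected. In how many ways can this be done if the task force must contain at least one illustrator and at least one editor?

With no constraint there are C(10,3) = 120 possible selections.
Subtract selections that omit an entire group: no illustrators → C(6,3) = 20; no editors → C(4,3) = 4.
Both groups omitted at once is impossible, so 120 − 24 = 96.

96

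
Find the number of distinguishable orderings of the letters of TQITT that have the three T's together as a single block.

6

Treat the 3 copies of T as a single block. The multiset to arrange is then {TTT, I, Q}, 3 items in all.
All 3 items are distinct, so there are (3)! = 6 arrangements.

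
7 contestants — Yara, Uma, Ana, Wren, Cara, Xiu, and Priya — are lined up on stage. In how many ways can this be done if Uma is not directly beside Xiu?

Of the 7! = 5040 arrangements, those with Uma and Xiu adjacent number 2 × 6! = 1440 (treat the pair as a block with 2 internal orders).
Complementary counting: 5040 − 1440 = 3600.

3600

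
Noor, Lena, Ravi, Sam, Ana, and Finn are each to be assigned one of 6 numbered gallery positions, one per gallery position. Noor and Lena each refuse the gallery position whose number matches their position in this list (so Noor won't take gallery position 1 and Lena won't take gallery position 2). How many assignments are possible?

Let Aᵢ (for i ∈ {1, 2}) be the placements that put person i in their forbidden gallery position. Any j of these fix j positions, leaving (6−j)! ways to fill the rest, and there are C(2,j) ways to pick which j.
By inclusion–exclusion, the number of valid placements is Σ_{j=0}^{2} (−1)^j C(2,j)·(6−j)!.
Computing: 720 − 240 + 24 = 504.

504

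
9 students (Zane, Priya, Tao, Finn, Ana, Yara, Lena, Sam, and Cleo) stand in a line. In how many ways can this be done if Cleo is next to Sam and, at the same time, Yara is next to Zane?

Treat {Cleo,Sam} as one block (2 orders) and {Yara,Zane} as another (2 orders).
That leaves 7 units to arrange: 2 × 2 × 7! = 4 × 5040 = 20160.

20160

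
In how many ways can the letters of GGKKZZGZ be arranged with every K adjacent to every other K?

Treat the 2 copies of K as a single block. The multiset to arrange is then {KK, G, G, G, Z, Z, Z}, 7 items in all.
That gives (7)!/(3!·3!) = 140 arrangements.

140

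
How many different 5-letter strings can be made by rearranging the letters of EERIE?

20

EERIE has 5 letters with E appearing 3 times.
So there are 5! / (3!) = 20 distinguishable arrangements.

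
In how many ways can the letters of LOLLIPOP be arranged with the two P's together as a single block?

420

Treat the 2 copies of P as a single block. The multiset to arrange is then {PP, I, L, L, L, O, O}, 7 items in all.
That gives (7)!/(3!·2!) = 420 arrangements.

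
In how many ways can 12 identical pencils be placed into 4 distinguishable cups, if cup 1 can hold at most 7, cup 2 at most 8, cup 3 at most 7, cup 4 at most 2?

154

Ignoring the caps, the number of non-negative solutions to x_1+…+x_4 = 12 is C(15,3) = 455.
Subtract solutions that violate a single cap (substitute x_i' = x_i − (cap_i+1)): x_1 ≥ 8 gives C(7,3) = 35; x_2 ≥ 9 gives C(6,3) = 20; x_3 ≥ 8 gives C(7,3) = 35; x_4 ≥ 3 gives C(12,3) = 220. Together 310.
Add back pairs where two caps are both exceeded: 0 + 0 + 4 + 0 + 1 + 4 = 9.
By inclusion–exclusion the count is 455 − 310 + 9 = 154.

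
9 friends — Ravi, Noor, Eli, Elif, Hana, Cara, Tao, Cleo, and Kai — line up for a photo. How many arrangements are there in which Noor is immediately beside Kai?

Glue Noor and Kai into one block (2 internal orders), leaving 8 units to arrange in a row.
So the count is 2·(8)! = 80640.

80640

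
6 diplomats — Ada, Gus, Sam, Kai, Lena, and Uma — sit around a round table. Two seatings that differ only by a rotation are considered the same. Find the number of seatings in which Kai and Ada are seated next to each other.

48

Glue Kai and Ada into a block (2 internal orders). Seating 5 units around a circle gives (4)! arrangements.
So 2 × (4)! = 2 × 24 = 48.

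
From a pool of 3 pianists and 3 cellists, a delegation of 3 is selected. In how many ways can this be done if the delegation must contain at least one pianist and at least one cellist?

18

Unrestricted: C(6,3) = 20 ways to pick any 3 of the 6.
Subtract selections that omit an entire group: no pianists → C(3,3) = 1; no cellists → C(3,3) = 1.
Both groups omitted at once is impossible, so 20 − 2 = 18.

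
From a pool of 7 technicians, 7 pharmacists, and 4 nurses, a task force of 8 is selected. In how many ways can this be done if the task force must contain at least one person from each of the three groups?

40425

Total 8-person selections from all 18: C(18,8) = 43758.
Subtract selections that omit an entire group: no technicians → C(11,8) = 165; no pharmacists → C(11,8) = 165; no nurses → C(14,8) = 3003.
Add back selections omitting two groups (i.e. drawn from a single group): C(7,8) + C(7,8) + C(4,8) = 0.
By inclusion–exclusion: 43758 − 3333 + 0 = 40425.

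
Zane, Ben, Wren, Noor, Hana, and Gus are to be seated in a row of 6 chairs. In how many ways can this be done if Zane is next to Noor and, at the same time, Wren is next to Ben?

96

Treat {Zane,Noor} as one block (2 orders) and {Wren,Ben} as another (2 orders).
That leaves 4 units to arrange: 2 × 2 × 4! = 4 × 24 = 96.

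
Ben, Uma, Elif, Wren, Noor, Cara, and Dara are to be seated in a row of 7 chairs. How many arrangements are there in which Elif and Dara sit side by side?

1440

Treat {Elif, Dara} as a single unit. There are 6 units to order, and the pair itself can be ordered 2 ways.
So the count is 2·(6)! = 1440.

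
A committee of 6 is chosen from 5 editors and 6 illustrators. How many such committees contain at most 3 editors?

381

Split by how many editors are chosen (0 through 3).
Sum: C(5,0)·C(6,6) + C(5,1)·C(6,5) + C(5,2)·C(6,4) + C(5,3)·C(6,3) = 1 + 30 + 150 + 200 = 381.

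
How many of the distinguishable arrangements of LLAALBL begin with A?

30

With the first slot taken by A, it remains to arrange the other 6 letters (LLALBL).
Those 6 letters have L appearing 4 times, giving (6)!/(4!) = 30.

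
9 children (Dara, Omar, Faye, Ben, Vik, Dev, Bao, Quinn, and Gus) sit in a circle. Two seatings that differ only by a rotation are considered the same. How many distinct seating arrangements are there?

40320

Fix one person's seat to break rotational symmetry; the remaining 8 people can be arranged in (8)! = 40320 ways.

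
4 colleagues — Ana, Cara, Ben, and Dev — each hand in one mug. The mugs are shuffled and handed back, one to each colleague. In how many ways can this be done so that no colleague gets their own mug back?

9

This is the derangement count D_4: permutations of 4 items with no fixed point.
By inclusion–exclusion this is Σ_{j=0}^{4} (−1)^j C(4,j)·(4−j)!.
Computing: 24 − 24 + 12 − 4 + 1 = 9.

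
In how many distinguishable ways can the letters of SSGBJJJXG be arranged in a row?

15120

SSGBJJJXG has 9 letters with G appearing twice, J appearing 3 times, and S appearing twice.
Dividing 9! = 362880 by 3!·2!·2! = 24 for the repeated letters gives 15120.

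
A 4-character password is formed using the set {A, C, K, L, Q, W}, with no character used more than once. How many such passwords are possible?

360

With no repetition, fill the 4 characters in order: 6 choices, then 5, down to 3.
6 × 5 × 4 × 3 = 360.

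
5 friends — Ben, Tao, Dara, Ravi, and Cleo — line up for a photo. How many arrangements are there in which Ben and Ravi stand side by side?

48

Treat {Ben, Ravi} as a single unit. There are 4 units to order, and the pair itself can be ordered 2 ways.
That gives 2 × 4! = 2 × 24 = 48.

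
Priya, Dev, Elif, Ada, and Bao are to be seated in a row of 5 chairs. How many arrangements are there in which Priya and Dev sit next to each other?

48

Glue Priya and Dev into one block (2 internal orders), leaving 4 units to arrange in a row.
That gives 2 × 4! = 2 × 24 = 48.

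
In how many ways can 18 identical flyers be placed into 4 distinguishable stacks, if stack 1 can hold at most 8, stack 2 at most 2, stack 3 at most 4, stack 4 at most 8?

Ignoring the caps, the number of non-negative solutions to x_1+…+x_4 = 18 is C(21,3) = 1330.
Subtract solutions that violate a single cap (substitute x_i' = x_i − (cap_i+1)): x_1 ≥ 9 gives C(12,3) = 220; x_2 ≥ 3 gives C(18,3) = 816; x_3 ≥ 5 gives C(16,3) = 560; x_4 ≥ 9 gives C(12,3) = 220. Together 1816.
Add back pairs where two caps are both exceeded: 84 + 35 + 1 + 286 + 84 + 35 = 525.
Subtract triples: 4 + 0 + 0 + 4 = 8.
By inclusion–exclusion the count is 1330 − 1816 + 525 − 8 = 31.

31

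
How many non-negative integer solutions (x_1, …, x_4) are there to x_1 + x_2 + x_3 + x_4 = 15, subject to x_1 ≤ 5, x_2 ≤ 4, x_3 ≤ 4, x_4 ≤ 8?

Without the upper bounds there are C(18,3) = 816 ways to split 15 among 4 variables.
Subtract solutions that violate a single cap (substitute x_i' = x_i − (cap_i+1)): x_1 ≥ 6 gives C(12,3) = 220; x_2 ≥ 5 gives C(13,3) = 286; x_3 ≥ 5 gives C(13,3) = 286; x_4 ≥ 9 gives C(9,3) = 84. Together 876.
Add back pairs where two caps are both exceeded: 35 + 35 + 1 + 56 + 4 + 4 = 135.
By inclusion–exclusion the count is 816 − 876 + 135 = 75.

75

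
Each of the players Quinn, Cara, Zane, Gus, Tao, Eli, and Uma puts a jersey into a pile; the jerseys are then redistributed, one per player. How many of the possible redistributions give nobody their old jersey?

1854

Let Aᵢ be the assignments in which player i gets their old jersey. We want the size of the complement of A₁∪…∪A_7.
By inclusion–exclusion this is Σ_{j=0}^{7} (−1)^j C(7,j)·(7−j)!.
Computing: 5040 − 5040 + 2520 − 840 + 210 − 42 + 7 − 1 = 1854.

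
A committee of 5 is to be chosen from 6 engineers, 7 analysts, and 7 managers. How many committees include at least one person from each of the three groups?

Total 5-person selections from all 20: C(20,5) = 15504.
Subtract selections that omit an entire group: no engineers → C(14,5) = 2002; no analysts → C(13,5) = 1287; no managers → C(13,5) = 1287.
Add back selections omitting two groups (i.e. drawn from a single group): C(6,5) + C(7,5) + C(7,5) = 48.
By inclusion–exclusion: 15504 − 4576 + 48 = 10976.

10976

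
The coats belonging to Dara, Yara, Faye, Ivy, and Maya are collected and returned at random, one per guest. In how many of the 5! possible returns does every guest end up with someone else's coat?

This is the derangement count D_5: permutations of 5 items with no fixed point.
By inclusion–exclusion this is Σ_{j=0}^{5} (−1)^j C(5,j)·(5−j)!.
Computing: 120 − 120 + 60 − 20 + 5 − 1 = 44.

44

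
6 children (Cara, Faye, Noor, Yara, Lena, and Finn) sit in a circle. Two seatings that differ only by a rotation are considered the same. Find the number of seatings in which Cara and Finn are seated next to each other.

48

Treat {Cara, Finn} as one unit (2 internal orders) and seat the resulting 5 units around the table: (4)! circular arrangements.
So 2 × (4)! = 2 × 24 = 48.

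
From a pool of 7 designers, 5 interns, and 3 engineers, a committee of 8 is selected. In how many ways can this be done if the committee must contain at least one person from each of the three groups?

Unrestricted: C(15,8) = 6435 ways to pick any 8 of the 15.
Subtract selections that omit an entire group: no designers → C(8,8) = 1; no interns → C(10,8) = 45; no engineers → C(12,8) = 495.
Add back selections omitting two groups (i.e. drawn from a single group): C(7,8) + C(5,8) + C(3,8) = 0.
By inclusion–exclusion: 6435 − 541 + 0 = 5894.

5894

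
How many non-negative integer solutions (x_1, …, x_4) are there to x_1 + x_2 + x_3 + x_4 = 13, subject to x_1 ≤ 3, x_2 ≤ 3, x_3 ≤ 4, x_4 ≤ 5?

By stars and bars, unrestricted non-negative solutions to x_1+…+x_4 = 13 number C(13+3,3) = 560.
Subtract solutions that violate a single cap (substitute x_i' = x_i − (cap_i+1)): x_1 ≥ 4 gives C(12,3) = 220; x_2 ≥ 4 gives C(12,3) = 220; x_3 ≥ 5 gives C(11,3) = 165; x_4 ≥ 6 gives C(10,3) = 120. Together 725.
Add back pairs where two caps are both exceeded: 56 + 35 + 20 + 35 + 20 + 10 = 176.
Subtract triples: 1 + 0 + 0 + 0 = 1.
By inclusion–exclusion the count is 560 − 725 + 176 − 1 = 10.

10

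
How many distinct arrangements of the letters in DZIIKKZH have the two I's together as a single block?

1260

Treat the 2 copies of I as a single block. The multiset to arrange is then {II, D, H, K, K, Z, Z}, 7 items in all.
That gives (7)!/(2!·2!) = 1260 arrangements.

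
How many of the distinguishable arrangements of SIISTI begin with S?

Fix S in the first position and arrange the remaining 5 letters.
Those 5 letters have I appearing 3 times, giving (5)!/(3!) = 20.

20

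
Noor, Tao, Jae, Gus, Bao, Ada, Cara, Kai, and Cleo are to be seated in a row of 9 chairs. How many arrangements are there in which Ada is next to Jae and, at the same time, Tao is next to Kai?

Treat {Ada,Jae} as one block (2 orders) and {Tao,Kai} as another (2 orders).
That leaves 7 units to arrange: 2 × 2 × 7! = 4 × 5040 = 20160.

20160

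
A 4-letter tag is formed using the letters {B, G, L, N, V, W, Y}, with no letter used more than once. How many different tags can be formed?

840

With no repetition, fill the 4 letters in order: 7 choices, then 6, down to 4.
That product is 7 × 6 × 5 × 4 = 840.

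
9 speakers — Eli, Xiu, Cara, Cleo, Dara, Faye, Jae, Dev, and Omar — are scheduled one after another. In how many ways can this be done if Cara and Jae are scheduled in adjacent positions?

80640

Treat {Cara, Jae} as a single unit. There are 8 units to order, and the pair itself can be ordered 2 ways.
That gives 2 × 8! = 2 × 40320 = 80640.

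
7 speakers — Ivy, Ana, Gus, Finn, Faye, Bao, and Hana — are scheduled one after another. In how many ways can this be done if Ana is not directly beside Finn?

There are 7! = 5040 arrangements in all. If Ana and Finn are adjacent, merging them into one block gives 2·(6)! = 1440 arrangements.
So 5040 − 1440 = 3600 arrangements keep them apart.

3600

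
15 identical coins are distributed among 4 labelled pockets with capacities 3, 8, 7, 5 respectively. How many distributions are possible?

Ignoring the caps, the number of non-negative solutions to x_1+…+x_4 = 15 is C(18,3) = 816.
Subtract solutions that violate a single cap (substitute x_i' = x_i − (cap_i+1)): x_1 ≥ 4 gives C(14,3) = 364; x_2 ≥ 9 gives C(9,3) = 84; x_3 ≥ 8 gives C(10,3) = 120; x_4 ≥ 6 gives C(12,3) = 220. Together 788.
Add back pairs where two caps are both exceeded: 10 + 20 + 56 + 0 + 1 + 4 = 91.
By inclusion–exclusion the count is 816 − 788 + 91 = 119.

119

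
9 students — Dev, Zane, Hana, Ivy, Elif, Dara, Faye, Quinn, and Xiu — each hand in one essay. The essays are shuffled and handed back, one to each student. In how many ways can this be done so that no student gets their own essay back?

Count assignments avoiding every fixed point. For any j of the 9 students fixed to their own essay, the other 9−j can be arranged in (9−j)! ways.
By inclusion–exclusion this is Σ_{j=0}^{9} (−1)^j C(9,j)·(9−j)!.
Computing: 362880 − 362880 + 181440 − 60480 + 15120 − 3024 + 504 − 72 + 9 − 1 = 133496.

133496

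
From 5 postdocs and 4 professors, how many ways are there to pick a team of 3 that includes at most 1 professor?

Split by how many professors are chosen (0 through 1).
Sum: C(4,0)·C(5,3) + C(4,1)·C(5,2) = 10 + 40 = 50.

50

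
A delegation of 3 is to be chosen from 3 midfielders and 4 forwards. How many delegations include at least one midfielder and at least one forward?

Unrestricted: C(7,3) = 35 ways to pick any 3 of the 7.
Subtract selections that omit an entire group: no midfielders → C(4,3) = 4; no forwards → C(3,3) = 1.
Both groups omitted at once is impossible, so 35 − 5 = 30.

30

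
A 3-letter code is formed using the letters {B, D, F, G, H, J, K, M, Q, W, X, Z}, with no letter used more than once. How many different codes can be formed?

With no repetition, fill the 3 letters in order: 12 choices, then 11, down to 10.
12 × 11 × 10 = 1320.

1320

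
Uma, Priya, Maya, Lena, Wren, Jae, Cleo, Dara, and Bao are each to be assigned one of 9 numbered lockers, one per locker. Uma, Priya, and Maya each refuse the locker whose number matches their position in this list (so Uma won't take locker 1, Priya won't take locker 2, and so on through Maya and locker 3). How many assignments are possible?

Let Aᵢ (for i ∈ {1, 2, 3}) be the placements that put person i in their forbidden locker. Any j of these fix j positions, leaving (9−j)! ways to fill the rest, and there are C(3,j) ways to pick which j.
By inclusion–exclusion, the number of valid placements is Σ_{j=0}^{3} (−1)^j C(3,j)·(9−j)!.
Computing: 362880 − 120960 + 15120 − 720 = 256320.

256320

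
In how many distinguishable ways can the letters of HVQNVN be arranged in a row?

180

The 6 letters of HVQNVN have repeats: N appearing twice and V appearing twice.
Dividing 6! = 720 by 2!·2! = 4 for the repeated letters gives 180.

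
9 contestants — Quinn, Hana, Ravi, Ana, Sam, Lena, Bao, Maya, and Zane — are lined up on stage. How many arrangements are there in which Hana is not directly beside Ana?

Of the 9! = 362880 arrangements, those with Hana and Ana adjacent number 2 × 8! = 80640 (treat the pair as a block with 2 internal orders).
Complementary counting: 362880 − 80640 = 282240.

282240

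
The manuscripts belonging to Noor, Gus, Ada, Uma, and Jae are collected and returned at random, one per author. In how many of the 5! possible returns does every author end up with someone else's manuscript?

44

Count assignments avoiding every fixed point. For any j of the 5 authors fixed to their own manuscript, the other 5−j can be arranged in (5−j)! ways.
By inclusion–exclusion this is Σ_{j=0}^{5} (−1)^j C(5,j)·(5−j)!.
Computing: 120 − 120 + 60 − 20 + 5 − 1 = 44.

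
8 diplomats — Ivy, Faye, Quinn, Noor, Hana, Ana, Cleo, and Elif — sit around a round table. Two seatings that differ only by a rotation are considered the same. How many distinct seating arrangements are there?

5040

Around a circle, 8 distinct people have 8!/8 = (7)! = 5040 rotationally distinct seatings.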